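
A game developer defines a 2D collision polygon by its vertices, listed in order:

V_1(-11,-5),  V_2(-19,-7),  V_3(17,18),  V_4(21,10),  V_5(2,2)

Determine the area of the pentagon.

207.5

Cross-terms: -18, -223, -208, 22, 12  ⇒  Σ = -415
Area = |Σ|/2 = 207.5.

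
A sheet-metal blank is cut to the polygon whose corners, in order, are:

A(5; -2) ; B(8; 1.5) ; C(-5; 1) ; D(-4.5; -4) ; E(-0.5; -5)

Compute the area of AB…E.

55

A→B: (5)(1.5) − (8)(-2) = 23.5
B→C: (8)(1) − (-5)(1.5) = 15.5
C→D: (-5)(-4) − (-4.5)(1) = 24.5
D→E: (-4.5)(-5) − (-0.5)(-4) = 20.5
E→A: (-0.5)(-2) − (5)(-5) = 26
Σ = 110
Area = |Σ|/2 = 55.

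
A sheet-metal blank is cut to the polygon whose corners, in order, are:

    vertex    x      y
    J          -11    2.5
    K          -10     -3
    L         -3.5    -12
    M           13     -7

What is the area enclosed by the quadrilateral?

151.75

Σ = (58) + (109.5) + (180.5) + (-44.5) = 303.5
Area = |Σ|/2 = 151.75.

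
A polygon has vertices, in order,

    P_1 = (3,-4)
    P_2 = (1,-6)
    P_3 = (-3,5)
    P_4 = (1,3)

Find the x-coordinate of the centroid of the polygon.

Apply the surveyor's formula. First the cross-terms c_i = x_i·y_{i+1} − x_{i+1}·y_i:
  -14, -13, -14, -13  ⇒  2A = -54, A = -27.
Then Σ (x_i + x_{i+1})·c_i = -54, so x̄ = -54 / (6·(-27)) = 1/3.

1/3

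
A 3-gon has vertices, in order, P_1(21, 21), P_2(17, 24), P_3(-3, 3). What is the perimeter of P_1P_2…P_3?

|P_1P_2| = √((-4)² + (3)²) = √25 = 5
|P_2P_3| = √((-20)² + (-21)²) = √841 = 29
|P_3P_1| = √((24)² + (18)²) = √900 = 30
Perimeter = 5 + 29 + 30 = 64.

64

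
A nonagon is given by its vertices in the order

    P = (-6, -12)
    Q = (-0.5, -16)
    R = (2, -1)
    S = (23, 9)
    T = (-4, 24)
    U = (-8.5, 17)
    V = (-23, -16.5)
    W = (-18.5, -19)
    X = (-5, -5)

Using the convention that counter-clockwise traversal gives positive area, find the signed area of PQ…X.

Σ = (90) + (32.5) + (41) + (588) + (136) + (531.25) + (131.75) + (-2.5) + (30) = 1578
Signed area = Σ/2 = 789 (positive ⇒ counter-clockwise traversal).

789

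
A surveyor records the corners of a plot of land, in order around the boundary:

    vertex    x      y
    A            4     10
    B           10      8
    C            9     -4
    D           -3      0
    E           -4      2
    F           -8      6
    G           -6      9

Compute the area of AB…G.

169

Σ = (-68) + (-112) + (-12) + (-6) + (-8) + (-36) + (-96) = -338
Area = |Σ|/2 = 169.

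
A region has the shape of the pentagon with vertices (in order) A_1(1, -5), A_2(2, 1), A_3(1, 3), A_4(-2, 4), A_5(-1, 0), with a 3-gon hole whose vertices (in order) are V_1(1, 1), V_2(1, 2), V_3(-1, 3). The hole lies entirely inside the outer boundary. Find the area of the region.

16.5

Outer boundary:
Apply Gauss's area formula: 2A = Σ (x_i·y_{i+1} − x_{i+1}·y_i), indices taken mod 5.
Σ = (11) + (5) + (10) + (4) + (5) = 35
Area = |Σ|/2 = 17.5.
Hole:
Apply Gauss's area formula: 2A = Σ (x_i·y_{i+1} − x_{i+1}·y_i), indices taken mod 3.
Σ = (1) + (5) + (-4) = 2
Area = |Σ|/2 = 1.
Net area = 17.5 − 1 = 16.5.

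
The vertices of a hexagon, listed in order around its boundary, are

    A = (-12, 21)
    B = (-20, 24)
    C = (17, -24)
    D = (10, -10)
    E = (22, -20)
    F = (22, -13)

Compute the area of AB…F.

Σ = (132) + (72) + (70) + (20) + (154) + (306) = 754
Area = |Σ|/2 = 377.

377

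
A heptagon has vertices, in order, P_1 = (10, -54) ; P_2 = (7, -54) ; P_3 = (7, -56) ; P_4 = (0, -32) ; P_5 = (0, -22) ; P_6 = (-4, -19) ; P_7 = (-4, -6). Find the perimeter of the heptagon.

108

|P_1P_2| = √((-3)² + (0)²) = √9 = 3
|P_2P_3| = √((0)² + (-2)²) = √4 = 2
|P_3P_4| = √((-7)² + (24)²) = √625 = 25
|P_4P_5| = √((0)² + (10)²) = √100 = 10
|P_5P_6| = √((-4)² + (3)²) = √25 = 5
|P_6P_7| = √((0)² + (13)²) = √169 = 13
|P_7P_1| = √((14)² + (-48)²) = √2500 = 50
Perimeter = 3 + 2 + 25 + 10 + 5 + 13 + 50 = 108.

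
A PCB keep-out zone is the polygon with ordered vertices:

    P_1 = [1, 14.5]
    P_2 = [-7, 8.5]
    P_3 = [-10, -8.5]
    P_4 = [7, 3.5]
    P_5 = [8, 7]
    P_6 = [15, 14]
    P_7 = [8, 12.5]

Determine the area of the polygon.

243

Σ = (110) + (144.5) + (24.5) + (21) + (7) + (75.5) + (103.5) = 486
Area = |Σ|/2 = 243.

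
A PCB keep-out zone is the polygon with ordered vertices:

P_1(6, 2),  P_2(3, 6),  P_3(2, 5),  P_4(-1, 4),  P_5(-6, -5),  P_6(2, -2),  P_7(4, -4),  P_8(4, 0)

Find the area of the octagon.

60.5

Apply the surveyor's formula: 2A = Σ (x_i·y_{i+1} − x_{i+1}·y_i), indices taken mod 8.
Σ = (30) + (3) + (13) + (29) + (22) + (0) + (16) + (8) = 121
Area = |Σ|/2 = 60.5.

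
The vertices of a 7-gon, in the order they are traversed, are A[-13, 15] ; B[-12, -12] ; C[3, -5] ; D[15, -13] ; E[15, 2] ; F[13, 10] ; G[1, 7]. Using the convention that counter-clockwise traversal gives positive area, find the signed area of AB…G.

Apply Gauss's area formula: 2A = Σ (x_i·y_{i+1} − x_{i+1}·y_i), indices taken mod 7.
A→B: (-13)(-12) − (-12)(15) = 336
B→C: (-12)(-5) − (3)(-12) = 96
C→D: (3)(-13) − (15)(-5) = 36
D→E: (15)(2) − (15)(-13) = 225
E→F: (15)(10) − (13)(2) = 124
F→G: (13)(7) − (1)(10) = 81
G→A: (1)(15) − (-13)(7) = 106
Σ = 1004
Signed area = Σ/2 = 502 (positive ⇒ counter-clockwise traversal).

502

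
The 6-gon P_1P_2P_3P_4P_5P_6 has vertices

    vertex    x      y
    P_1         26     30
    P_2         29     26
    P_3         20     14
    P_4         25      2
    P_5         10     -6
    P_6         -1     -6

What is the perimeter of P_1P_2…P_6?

|P_1P_2| = √((3)² + (-4)²) = √25 = 5
|P_2P_3| = √((-9)² + (-12)²) = √225 = 15
|P_3P_4| = √((5)² + (-12)²) = √169 = 13
|P_4P_5| = √((-15)² + (-8)²) = √289 = 17
|P_5P_6| = √((-11)² + (0)²) = √121 = 11
|P_6P_1| = √((27)² + (36)²) = √2025 = 45
Perimeter = 5 + 15 + 13 + 17 + 11 + 45 = 106.

106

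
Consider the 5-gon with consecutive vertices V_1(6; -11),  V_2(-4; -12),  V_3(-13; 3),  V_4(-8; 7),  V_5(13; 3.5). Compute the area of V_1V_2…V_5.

317

V_1→V_2: (6)(-12) − (-4)(-11) = -116
V_2→V_3: (-4)(3) − (-13)(-12) = -168
V_3→V_4: (-13)(7) − (-8)(3) = -67
V_4→V_5: (-8)(3.5) − (13)(7) = -119
V_5→V_1: (13)(-11) − (6)(3.5) = -164
Σ = -634
Area = |Σ|/2 = 317.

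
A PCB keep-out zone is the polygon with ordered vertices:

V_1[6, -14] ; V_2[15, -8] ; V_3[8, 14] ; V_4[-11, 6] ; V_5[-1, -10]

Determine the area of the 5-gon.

414

Σ = (162) + (274) + (202) + (116) + (74) = 828
Area = |Σ|/2 = 414.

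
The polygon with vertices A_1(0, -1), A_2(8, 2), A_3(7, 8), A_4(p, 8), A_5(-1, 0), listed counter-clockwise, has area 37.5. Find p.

Write out the shoelace sum; only the two edges meeting at A_4 involve p:
2·Area = [(7·8 − p·8) + (p·0 − (-1)·8)] + 59
       = -8·p + 123 = 75
⇒ p = 6.

6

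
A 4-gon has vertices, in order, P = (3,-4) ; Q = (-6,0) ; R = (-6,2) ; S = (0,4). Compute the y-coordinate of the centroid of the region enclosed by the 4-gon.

Apply Gauss's area formula. First the cross-terms c_i = x_i·y_{i+1} − x_{i+1}·y_i:
  -24, -12, -24, -12  ⇒  2A = -72, A = -36.
Then Σ (y_i + y_{i+1})·c_i = -72, so ȳ = -72 / (6·(-36)) = 1/3.

1/3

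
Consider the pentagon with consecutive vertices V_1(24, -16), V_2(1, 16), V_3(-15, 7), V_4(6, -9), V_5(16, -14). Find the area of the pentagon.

V_1→V_2: (24)(16) − (1)(-16) = 400
V_2→V_3: (1)(7) − (-15)(16) = 247
V_3→V_4: (-15)(-9) − (6)(7) = 93
V_4→V_5: (6)(-14) − (16)(-9) = 60
V_5→V_1: (16)(-16) − (24)(-14) = 80
Σ = 880
Area = |Σ|/2 = 440.

440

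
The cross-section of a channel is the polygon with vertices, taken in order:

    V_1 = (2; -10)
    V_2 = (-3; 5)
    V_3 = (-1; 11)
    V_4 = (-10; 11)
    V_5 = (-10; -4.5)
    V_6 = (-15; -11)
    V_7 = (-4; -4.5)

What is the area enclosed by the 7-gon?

160.5

Apply the surveyor's formula: 2A = Σ (x_i·y_{i+1} − x_{i+1}·y_i), indices taken mod 7.
Σ = (-20) + (-28) + (99) + (155) + (42.5) + (23.5) + (49) = 321
Area = |Σ|/2 = 160.5.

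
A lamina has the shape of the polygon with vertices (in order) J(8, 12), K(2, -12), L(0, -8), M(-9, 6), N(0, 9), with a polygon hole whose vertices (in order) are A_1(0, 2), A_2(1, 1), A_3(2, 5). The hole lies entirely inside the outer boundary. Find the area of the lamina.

Outer boundary:
Apply Gauss's area formula: 2A = Σ (x_i·y_{i+1} − x_{i+1}·y_i), indices taken mod 5.
J→K: (8)(-12) − (2)(12) = -120
K→L: (2)(-8) − (0)(-12) = -16
L→M: (0)(6) − (-9)(-8) = -72
M→N: (-9)(9) − (0)(6) = -81
N→J: (0)(12) − (8)(9) = -72
Σ = -361
Area = |Σ|/2 = 180.5.
Hole:
A_1→A_2: (0)(1) − (1)(2) = -2
A_2→A_3: (1)(5) − (2)(1) = 3
A_3→A_1: (2)(2) − (0)(5) = 4
Σ = 5
Area = |Σ|/2 = 2.5.
Net area = 180.5 − 2.5 = 178.

178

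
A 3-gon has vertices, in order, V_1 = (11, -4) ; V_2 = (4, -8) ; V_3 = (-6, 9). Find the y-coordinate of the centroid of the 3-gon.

Apply the shoelace (surveyor's) formula. First the cross-terms c_i = x_i·y_{i+1} − x_{i+1}·y_i:
  -72, -12, -75  ⇒  2A = -159, A = -79.5.
Then Σ (y_i + y_{i+1})·c_i = 477, so ȳ = 477 / (6·(-79.5)) = -1.

-1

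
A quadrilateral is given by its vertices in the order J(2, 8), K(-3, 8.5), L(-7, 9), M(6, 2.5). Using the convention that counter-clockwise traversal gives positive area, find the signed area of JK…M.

Apply Gauss's area formula: 2A = Σ (x_i·y_{i+1} − x_{i+1}·y_i), indices taken mod 4.
J→K: (2)(8.5) − (-3)(8) = 41
K→L: (-3)(9) − (-7)(8.5) = 32.5
L→M: (-7)(2.5) − (6)(9) = -71.5
M→J: (6)(8) − (2)(2.5) = 43
Σ = 45
Signed area = Σ/2 = 22.5 (positive ⇒ counter-clockwise traversal).

22.5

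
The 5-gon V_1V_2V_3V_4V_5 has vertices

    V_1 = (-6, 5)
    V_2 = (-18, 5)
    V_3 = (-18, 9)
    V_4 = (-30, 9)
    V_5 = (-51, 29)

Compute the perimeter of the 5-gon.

108

|V_1V_2| = √((-12)² + (0)²) = √144 = 12
|V_2V_3| = √((0)² + (4)²) = √16 = 4
|V_3V_4| = √((-12)² + (0)²) = √144 = 12
|V_4V_5| = √((-21)² + (20)²) = √841 = 29
|V_5V_1| = √((45)² + (-24)²) = √2601 = 51
Perimeter = 12 + 4 + 12 + 29 + 51 = 108.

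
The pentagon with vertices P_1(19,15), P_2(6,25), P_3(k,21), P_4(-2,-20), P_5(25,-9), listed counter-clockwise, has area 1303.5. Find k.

-22

Write out the shoelace sum; only the two edges meeting at P_3 involve k:
2·Area = [(6·21 − k·25) + (k·(-20) − (-2)·21)] + 1449
       = -45·k + 1617 = 2607
⇒ k = -22.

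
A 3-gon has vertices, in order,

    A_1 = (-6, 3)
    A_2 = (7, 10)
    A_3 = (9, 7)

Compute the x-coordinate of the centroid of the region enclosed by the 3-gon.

10/3

Apply the shoelace formula. First the cross-terms c_i = x_i·y_{i+1} − x_{i+1}·y_i:
  -81, -41, 69  ⇒  2A = -53, A = -26.5.
Then Σ (x_i + x_{i+1})·c_i = -530, so x̄ = -530 / (6·(-26.5)) = 10/3.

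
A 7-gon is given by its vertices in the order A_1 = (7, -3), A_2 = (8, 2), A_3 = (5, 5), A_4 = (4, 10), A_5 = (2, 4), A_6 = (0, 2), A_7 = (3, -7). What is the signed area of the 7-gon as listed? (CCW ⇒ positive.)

66

Apply Gauss's area formula: 2A = Σ (x_i·y_{i+1} − x_{i+1}·y_i), indices taken mod 7.
Cross-terms: 38, 30, 30, -4, 4, -6, 40  ⇒  Σ = 132
Signed area = Σ/2 = 66 (positive ⇒ counter-clockwise traversal).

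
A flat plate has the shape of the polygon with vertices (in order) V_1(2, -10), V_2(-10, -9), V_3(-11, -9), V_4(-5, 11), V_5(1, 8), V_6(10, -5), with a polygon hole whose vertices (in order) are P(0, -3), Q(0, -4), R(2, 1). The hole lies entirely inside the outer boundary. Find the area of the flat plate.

258.5

Outer boundary:
Cross-terms: -118, -9, -166, -51, -85, -90  ⇒  Σ = -519
Area = |Σ|/2 = 259.5.
Hole:
Apply the shoelace (surveyor's) formula: 2A = Σ (x_i·y_{i+1} − x_{i+1}·y_i), indices taken mod 3.
Cross-terms: 0, 8, -6  ⇒  Σ = 2
Area = |Σ|/2 = 1.
Net area = 259.5 − 1 = 258.5.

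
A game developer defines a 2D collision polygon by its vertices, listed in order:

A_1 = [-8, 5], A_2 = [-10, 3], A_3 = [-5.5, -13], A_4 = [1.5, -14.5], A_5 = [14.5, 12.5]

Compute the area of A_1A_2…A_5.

Cross-terms: 26, 146.5, 99.25, 229, 172.5  ⇒  Σ = 673.25
Area = |Σ|/2 = 336.625.

336.625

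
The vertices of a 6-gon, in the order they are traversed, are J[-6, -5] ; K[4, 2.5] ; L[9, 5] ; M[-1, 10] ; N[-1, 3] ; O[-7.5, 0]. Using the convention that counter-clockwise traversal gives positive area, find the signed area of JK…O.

Apply Gauss's area formula: 2A = Σ (x_i·y_{i+1} − x_{i+1}·y_i), indices taken mod 6.
J→K: (-6)(2.5) − (4)(-5) = 5
K→L: (4)(5) − (9)(2.5) = -2.5
L→M: (9)(10) − (-1)(5) = 95
M→N: (-1)(3) − (-1)(10) = 7
N→O: (-1)(0) − (-7.5)(3) = 22.5
O→J: (-7.5)(-5) − (-6)(0) = 37.5
Σ = 164.5
Signed area = Σ/2 = 82.25 (positive ⇒ counter-clockwise traversal).

82.25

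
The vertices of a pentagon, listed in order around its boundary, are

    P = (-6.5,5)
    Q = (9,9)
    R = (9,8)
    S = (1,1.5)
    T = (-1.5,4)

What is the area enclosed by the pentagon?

41.125

Apply the surveyor's formula: 2A = Σ (x_i·y_{i+1} − x_{i+1}·y_i), indices taken mod 5.
Cross-terms: -103.5, -9, 5.5, 6.25, 18.5  ⇒  Σ = -82.25
Area = |Σ|/2 = 41.125.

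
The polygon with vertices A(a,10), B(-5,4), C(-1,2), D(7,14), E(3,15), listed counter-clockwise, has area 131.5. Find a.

The doubled signed area Σ (x_i y_{i+1} − x_{i+1} y_i) is linear in a.
With a=0 it equals 109; the coefficient of a is -11 (from the two edges through A).
So -11·a + 109 = 2·131.5 = 263 ⇒ a = -14.

-14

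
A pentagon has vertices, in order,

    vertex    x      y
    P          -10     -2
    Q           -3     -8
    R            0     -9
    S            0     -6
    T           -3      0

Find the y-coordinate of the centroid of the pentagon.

-1103/267

Apply the surveyor's formula. First the cross-terms c_i = x_i·y_{i+1} − x_{i+1}·y_i:
  74, 27, 0, -18, 6  ⇒  2A = 89, A = 44.5.
Then Σ (y_i + y_{i+1})·c_i = -1103, so ȳ = -1103 / (6·44.5) = -1103/267.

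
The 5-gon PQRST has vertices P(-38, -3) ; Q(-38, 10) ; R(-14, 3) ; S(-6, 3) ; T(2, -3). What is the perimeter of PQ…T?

96

|PQ| = √((0)² + (13)²) = √169 = 13
|QR| = √((24)² + (-7)²) = √625 = 25
|RS| = √((8)² + (0)²) = √64 = 8
|ST| = √((8)² + (-6)²) = √100 = 10
|TP| = √((-40)² + (0)²) = √1600 = 40
Perimeter = 13 + 25 + 8 + 10 + 40 = 96.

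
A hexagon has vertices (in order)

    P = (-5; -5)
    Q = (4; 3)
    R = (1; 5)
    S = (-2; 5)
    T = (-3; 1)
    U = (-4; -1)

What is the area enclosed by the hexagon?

Cross-terms: 5, 17, 15, 13, 7, 15  ⇒  Σ = 72
Area = |Σ|/2 = 36.

36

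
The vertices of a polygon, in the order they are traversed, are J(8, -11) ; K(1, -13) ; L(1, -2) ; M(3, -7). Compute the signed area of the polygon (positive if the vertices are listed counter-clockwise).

-30

Apply the shoelace formula: 2A = Σ (x_i·y_{i+1} − x_{i+1}·y_i), indices taken mod 4.
J→K: (8)(-13) − (1)(-11) = -93
K→L: (1)(-2) − (1)(-13) = 11
L→M: (1)(-7) − (3)(-2) = -1
M→J: (3)(-11) − (8)(-7) = 23
Σ = -60
Signed area = Σ/2 = -30 (negative ⇒ clockwise traversal).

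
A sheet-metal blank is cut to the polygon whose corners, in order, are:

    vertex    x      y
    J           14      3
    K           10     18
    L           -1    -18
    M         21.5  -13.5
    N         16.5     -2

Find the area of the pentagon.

358.875

Σ = (222) + (-162) + (400.5) + (179.75) + (77.5) = 717.75
Area = |Σ|/2 = 358.875.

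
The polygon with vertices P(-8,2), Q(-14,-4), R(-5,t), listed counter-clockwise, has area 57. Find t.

Write out the shoelace sum; only the two edges meeting at R involve t:
2·Area = [((-14)·t − (-5)·(-4)) + ((-5)·2 − (-8)·t)] + 60
       = -6·t + 30 = 114
⇒ t = -14.

-14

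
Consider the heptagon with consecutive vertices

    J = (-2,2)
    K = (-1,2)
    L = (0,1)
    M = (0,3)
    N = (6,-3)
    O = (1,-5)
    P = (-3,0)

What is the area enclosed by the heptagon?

34.5

Σ = (-2) + (-1) + (0) + (-18) + (-27) + (-15) + (-6) = -69
Area = |Σ|/2 = 34.5.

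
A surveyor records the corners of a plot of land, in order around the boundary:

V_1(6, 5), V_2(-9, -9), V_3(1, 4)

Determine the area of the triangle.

V_1→V_2: (6)(-9) − (-9)(5) = -9
V_2→V_3: (-9)(4) − (1)(-9) = -27
V_3→V_1: (1)(5) − (6)(4) = -19
Σ = -55
Area = |Σ|/2 = 27.5.

27.5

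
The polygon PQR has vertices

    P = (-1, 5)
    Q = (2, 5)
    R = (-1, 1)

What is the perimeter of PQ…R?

|PQ| = √((3)² + (0)²) = √9 = 3
|QR| = √((-3)² + (-4)²) = √25 = 5
|RP| = √((0)² + (4)²) = √16 = 4
Perimeter = 3 + 5 + 4 = 12.

12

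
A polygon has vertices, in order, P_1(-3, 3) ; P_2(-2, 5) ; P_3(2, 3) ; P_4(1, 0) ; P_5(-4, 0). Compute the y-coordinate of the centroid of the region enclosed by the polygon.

Apply Gauss's area formula. First the cross-terms c_i = x_i·y_{i+1} − x_{i+1}·y_i:
  -9, -16, -3, 0, -12  ⇒  2A = -40, A = -20.
Then Σ (y_i + y_{i+1})·c_i = -245, so ȳ = -245 / (6·(-20)) = 49/24.

49/24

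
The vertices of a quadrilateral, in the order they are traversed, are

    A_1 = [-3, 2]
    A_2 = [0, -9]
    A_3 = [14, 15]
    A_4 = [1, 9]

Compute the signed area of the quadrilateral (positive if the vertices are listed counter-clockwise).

Apply the shoelace formula: 2A = Σ (x_i·y_{i+1} − x_{i+1}·y_i), indices taken mod 4.
Σ = (27) + (126) + (111) + (29) = 293
Signed area = Σ/2 = 146.5 (positive ⇒ counter-clockwise traversal).

146.5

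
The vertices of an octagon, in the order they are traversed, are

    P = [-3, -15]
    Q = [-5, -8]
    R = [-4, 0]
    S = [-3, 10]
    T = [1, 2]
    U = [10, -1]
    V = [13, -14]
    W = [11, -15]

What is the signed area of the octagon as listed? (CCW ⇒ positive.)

-269

Σ = (-51) + (-32) + (-40) + (-16) + (-21) + (-127) + (-41) + (-210) = -538
Signed area = Σ/2 = -269 (negative ⇒ clockwise traversal).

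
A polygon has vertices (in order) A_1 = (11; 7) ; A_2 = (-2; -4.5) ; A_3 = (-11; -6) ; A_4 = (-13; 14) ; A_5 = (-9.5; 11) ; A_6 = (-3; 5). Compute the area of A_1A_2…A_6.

Σ = (-35.5) + (-37.5) + (-232) + (-10) + (-14.5) + (-76) = -405.5
Area = |Σ|/2 = 202.75.

202.75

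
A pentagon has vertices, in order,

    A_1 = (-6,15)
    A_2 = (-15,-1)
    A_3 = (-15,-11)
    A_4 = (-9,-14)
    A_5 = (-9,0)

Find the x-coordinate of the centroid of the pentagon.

-78/7

Apply the shoelace (surveyor's) formula. First the cross-terms c_i = x_i·y_{i+1} − x_{i+1}·y_i:
  231, 150, 111, -126, -135  ⇒  2A = 231, A = 115.5.
Then Σ (x_i + x_{i+1})·c_i = -7722, so x̄ = -7722 / (6·115.5) = -78/7.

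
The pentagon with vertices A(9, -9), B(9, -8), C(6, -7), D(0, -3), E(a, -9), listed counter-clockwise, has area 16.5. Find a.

4

The doubled signed area Σ (x_i y_{i+1} − x_{i+1} y_i) is linear in a.
With a=0 it equals 57; the coefficient of a is -6 (from the two edges through E).
So -6·a + 57 = 2·16.5 = 33 ⇒ a = 4.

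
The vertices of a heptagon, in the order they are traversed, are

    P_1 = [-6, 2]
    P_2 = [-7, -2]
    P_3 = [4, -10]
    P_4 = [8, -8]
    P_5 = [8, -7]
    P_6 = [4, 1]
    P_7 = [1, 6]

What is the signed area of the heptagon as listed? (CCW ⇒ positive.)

128.5

Apply the shoelace formula: 2A = Σ (x_i·y_{i+1} − x_{i+1}·y_i), indices taken mod 7.
P_1→P_2: (-6)(-2) − (-7)(2) = 26
P_2→P_3: (-7)(-10) − (4)(-2) = 78
P_3→P_4: (4)(-8) − (8)(-10) = 48
P_4→P_5: (8)(-7) − (8)(-8) = 8
P_5→P_6: (8)(1) − (4)(-7) = 36
P_6→P_7: (4)(6) − (1)(1) = 23
P_7→P_1: (1)(2) − (-6)(6) = 38
Σ = 257
Signed area = Σ/2 = 128.5 (positive ⇒ counter-clockwise traversal).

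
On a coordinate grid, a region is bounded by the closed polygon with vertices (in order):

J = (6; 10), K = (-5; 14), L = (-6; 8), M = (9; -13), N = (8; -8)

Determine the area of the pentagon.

J→K: (6)(14) − (-5)(10) = 134
K→L: (-5)(8) − (-6)(14) = 44
L→M: (-6)(-13) − (9)(8) = 6
M→N: (9)(-8) − (8)(-13) = 32
N→J: (8)(10) − (6)(-8) = 128
Σ = 344
Area = |Σ|/2 = 172.

172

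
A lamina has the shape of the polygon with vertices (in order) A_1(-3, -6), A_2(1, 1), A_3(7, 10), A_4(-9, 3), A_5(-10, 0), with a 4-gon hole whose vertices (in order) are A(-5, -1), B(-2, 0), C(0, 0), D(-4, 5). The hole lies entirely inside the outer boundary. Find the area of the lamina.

Outer boundary:
Apply the shoelace (surveyor's) formula: 2A = Σ (x_i·y_{i+1} − x_{i+1}·y_i), indices taken mod 5.
Σ = (3) + (3) + (111) + (30) + (60) = 207
Area = |Σ|/2 = 103.5.
Hole:
Σ = (-2) + (0) + (0) + (29) = 27
Area = |Σ|/2 = 13.5.
Net area = 103.5 − 13.5 = 90.

90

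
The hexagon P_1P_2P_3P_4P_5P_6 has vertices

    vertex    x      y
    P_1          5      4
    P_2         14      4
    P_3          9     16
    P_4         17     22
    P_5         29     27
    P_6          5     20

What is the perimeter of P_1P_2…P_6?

86

|P_1P_2| = √((9)² + (0)²) = √81 = 9
|P_2P_3| = √((-5)² + (12)²) = √169 = 13
|P_3P_4| = √((8)² + (6)²) = √100 = 10
|P_4P_5| = √((12)² + (5)²) = √169 = 13
|P_5P_6| = √((-24)² + (-7)²) = √625 = 25
|P_6P_1| = √((0)² + (-16)²) = √256 = 16
Perimeter = 9 + 13 + 10 + 13 + 25 + 16 = 86.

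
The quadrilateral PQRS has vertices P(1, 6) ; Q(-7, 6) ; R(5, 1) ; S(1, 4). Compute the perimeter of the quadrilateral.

28

|PQ| = √((-8)² + (0)²) = √64 = 8
|QR| = √((12)² + (-5)²) = √169 = 13
|RS| = √((-4)² + (3)²) = √25 = 5
|SP| = √((0)² + (2)²) = √4 = 2
Perimeter = 8 + 13 + 5 + 2 = 28.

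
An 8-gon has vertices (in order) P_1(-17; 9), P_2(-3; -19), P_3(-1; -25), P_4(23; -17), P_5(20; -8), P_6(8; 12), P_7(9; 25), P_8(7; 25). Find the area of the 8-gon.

Σ = (350) + (56) + (592) + (156) + (304) + (92) + (50) + (488) = 2088
Area = |Σ|/2 = 1044.

1044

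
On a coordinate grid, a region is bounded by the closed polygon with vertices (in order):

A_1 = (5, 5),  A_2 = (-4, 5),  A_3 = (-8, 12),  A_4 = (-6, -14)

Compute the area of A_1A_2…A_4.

Apply the shoelace formula: 2A = Σ (x_i·y_{i+1} − x_{i+1}·y_i), indices taken mod 4.
A_1→A_2: (5)(5) − (-4)(5) = 45
A_2→A_3: (-4)(12) − (-8)(5) = -8
A_3→A_4: (-8)(-14) − (-6)(12) = 184
A_4→A_1: (-6)(5) − (5)(-14) = 40
Σ = 261
Area = |Σ|/2 = 130.5.

130.5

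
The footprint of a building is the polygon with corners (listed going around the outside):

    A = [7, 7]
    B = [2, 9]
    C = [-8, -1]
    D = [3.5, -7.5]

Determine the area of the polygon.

A→B: (7)(9) − (2)(7) = 49
B→C: (2)(-1) − (-8)(9) = 70
C→D: (-8)(-7.5) − (3.5)(-1) = 63.5
D→A: (3.5)(7) − (7)(-7.5) = 77
Σ = 259.5
Area = |Σ|/2 = 129.75.

129.75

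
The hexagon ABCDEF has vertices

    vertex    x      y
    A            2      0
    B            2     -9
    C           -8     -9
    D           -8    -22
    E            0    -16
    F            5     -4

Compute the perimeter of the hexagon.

60

|AB| = √((0)² + (-9)²) = √81 = 9
|BC| = √((-10)² + (0)²) = √100 = 10
|CD| = √((0)² + (-13)²) = √169 = 13
|DE| = √((8)² + (6)²) = √100 = 10
|EF| = √((5)² + (12)²) = √169 = 13
|FA| = √((-3)² + (4)²) = √25 = 5
Perimeter = 9 + 10 + 13 + 10 + 13 + 5 = 60.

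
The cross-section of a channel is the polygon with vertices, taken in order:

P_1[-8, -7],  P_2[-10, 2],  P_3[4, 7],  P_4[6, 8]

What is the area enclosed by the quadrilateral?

Apply Gauss's area formula: 2A = Σ (x_i·y_{i+1} − x_{i+1}·y_i), indices taken mod 4.
Cross-terms: -86, -78, -10, 22  ⇒  Σ = -152
Area = |Σ|/2 = 76.

76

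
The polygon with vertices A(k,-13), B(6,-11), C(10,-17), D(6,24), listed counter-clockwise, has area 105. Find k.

Write out the shoelace sum; only the two edges meeting at A involve k:
2·Area = [(6·(-13) − k·24) + (k·(-11) − 6·(-13))] + 350
       = -35·k + 350 = 210
⇒ k = 4.

4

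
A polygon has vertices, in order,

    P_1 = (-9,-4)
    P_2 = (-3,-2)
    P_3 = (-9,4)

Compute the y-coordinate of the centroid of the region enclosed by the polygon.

Apply the surveyor's formula. First the cross-terms c_i = x_i·y_{i+1} − x_{i+1}·y_i:
  6, -30, 72  ⇒  2A = 48, A = 24.
Then Σ (y_i + y_{i+1})·c_i = -96, so ȳ = -96 / (6·24) = -2/3.

-2/3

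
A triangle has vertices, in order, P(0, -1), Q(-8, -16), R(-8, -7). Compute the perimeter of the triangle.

|PQ| = √((-8)² + (-15)²) = √289 = 17
|QR| = √((0)² + (9)²) = √81 = 9
|RP| = √((8)² + (6)²) = √100 = 10
Perimeter = 17 + 9 + 10 = 36.

36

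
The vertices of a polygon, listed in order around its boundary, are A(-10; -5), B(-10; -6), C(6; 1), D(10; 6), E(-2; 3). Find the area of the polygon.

72

Apply the surveyor's formula: 2A = Σ (x_i·y_{i+1} − x_{i+1}·y_i), indices taken mod 5.
Σ = (10) + (26) + (26) + (42) + (40) = 144
Area = |Σ|/2 = 72.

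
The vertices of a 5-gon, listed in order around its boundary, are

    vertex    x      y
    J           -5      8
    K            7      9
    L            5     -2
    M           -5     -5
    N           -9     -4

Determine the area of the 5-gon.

Apply Gauss's area formula: 2A = Σ (x_i·y_{i+1} − x_{i+1}·y_i), indices taken mod 5.
Σ = (-101) + (-59) + (-35) + (-25) + (-92) = -312
Area = |Σ|/2 = 156.

156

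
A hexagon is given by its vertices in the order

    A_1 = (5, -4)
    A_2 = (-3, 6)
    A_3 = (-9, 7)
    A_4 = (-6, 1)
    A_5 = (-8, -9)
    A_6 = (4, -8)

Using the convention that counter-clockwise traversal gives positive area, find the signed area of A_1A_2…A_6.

135

Apply the shoelace (surveyor's) formula: 2A = Σ (x_i·y_{i+1} − x_{i+1}·y_i), indices taken mod 6.
Σ = (18) + (33) + (33) + (62) + (100) + (24) = 270
Signed area = Σ/2 = 135 (positive ⇒ counter-clockwise traversal).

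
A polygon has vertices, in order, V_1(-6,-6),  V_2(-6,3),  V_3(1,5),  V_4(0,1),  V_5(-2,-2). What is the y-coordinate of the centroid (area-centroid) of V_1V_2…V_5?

7/18

Apply the shoelace (surveyor's) formula. First the cross-terms c_i = x_i·y_{i+1} − x_{i+1}·y_i:
  -54, -33, 1, 2, 0  ⇒  2A = -84, A = -42.
Then Σ (y_i + y_{i+1})·c_i = -98, so ȳ = -98 / (6·(-42)) = 7/18.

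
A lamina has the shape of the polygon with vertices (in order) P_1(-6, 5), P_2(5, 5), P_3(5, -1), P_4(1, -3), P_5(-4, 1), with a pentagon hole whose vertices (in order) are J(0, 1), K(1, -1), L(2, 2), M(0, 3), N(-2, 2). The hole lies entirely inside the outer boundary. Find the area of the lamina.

Outer boundary:
P_1→P_2: (-6)(5) − (5)(5) = -55
P_2→P_3: (5)(-1) − (5)(5) = -30
P_3→P_4: (5)(-3) − (1)(-1) = -14
P_4→P_5: (1)(1) − (-4)(-3) = -11
P_5→P_1: (-4)(5) − (-6)(1) = -14
Σ = -124
Area = |Σ|/2 = 62.
Hole:
Apply the shoelace formula: 2A = Σ (x_i·y_{i+1} − x_{i+1}·y_i), indices taken mod 5.
Σ = (-1) + (4) + (6) + (6) + (-2) = 13
Area = |Σ|/2 = 6.5.
Net area = 62 − 6.5 = 55.5.

55.5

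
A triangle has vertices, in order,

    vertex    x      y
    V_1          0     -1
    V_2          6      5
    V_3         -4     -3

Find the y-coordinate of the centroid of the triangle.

Apply the shoelace (surveyor's) formula. First the cross-terms c_i = x_i·y_{i+1} − x_{i+1}·y_i:
  6, 2, 4  ⇒  2A = 12, A = 6.
Then Σ (y_i + y_{i+1})·c_i = 12, so ȳ = 12 / (6·6) = 1/3.

1/3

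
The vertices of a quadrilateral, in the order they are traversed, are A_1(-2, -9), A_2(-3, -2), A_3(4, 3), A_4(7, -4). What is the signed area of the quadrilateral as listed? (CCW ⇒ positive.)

-66

Apply Gauss's area formula: 2A = Σ (x_i·y_{i+1} − x_{i+1}·y_i), indices taken mod 4.
Σ = (-23) + (-1) + (-37) + (-71) = -132
Signed area = Σ/2 = -66 (negative ⇒ clockwise traversal).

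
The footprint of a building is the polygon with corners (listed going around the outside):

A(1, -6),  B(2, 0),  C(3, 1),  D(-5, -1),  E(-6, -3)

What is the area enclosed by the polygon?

Apply the surveyor's formula: 2A = Σ (x_i·y_{i+1} − x_{i+1}·y_i), indices taken mod 5.
Cross-terms: 12, 2, 2, 9, 39  ⇒  Σ = 64
Area = |Σ|/2 = 32.

32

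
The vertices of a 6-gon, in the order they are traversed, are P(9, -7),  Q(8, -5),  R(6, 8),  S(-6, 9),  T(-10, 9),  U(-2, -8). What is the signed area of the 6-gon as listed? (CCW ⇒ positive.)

Σ = (11) + (94) + (102) + (36) + (98) + (86) = 427
Signed area = Σ/2 = 213.5 (positive ⇒ counter-clockwise traversal).

213.5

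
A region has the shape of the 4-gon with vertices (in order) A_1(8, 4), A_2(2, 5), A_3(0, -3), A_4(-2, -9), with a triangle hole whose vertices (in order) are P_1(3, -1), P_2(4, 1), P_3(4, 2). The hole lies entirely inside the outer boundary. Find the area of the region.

41.5

Outer boundary:
Σ = (32) + (-6) + (-6) + (64) = 84
Area = |Σ|/2 = 42.
Hole:
Σ = (7) + (4) + (-10) = 1
Area = |Σ|/2 = 0.5.
Net area = 42 − 0.5 = 41.5.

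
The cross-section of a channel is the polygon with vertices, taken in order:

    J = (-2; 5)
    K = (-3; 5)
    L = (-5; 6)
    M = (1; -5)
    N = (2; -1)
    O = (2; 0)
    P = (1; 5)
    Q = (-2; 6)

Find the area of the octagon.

Apply Gauss's area formula: 2A = Σ (x_i·y_{i+1} − x_{i+1}·y_i), indices taken mod 8.
J→K: (-2)(5) − (-3)(5) = 5
K→L: (-3)(6) − (-5)(5) = 7
L→M: (-5)(-5) − (1)(6) = 19
M→N: (1)(-1) − (2)(-5) = 9
N→O: (2)(0) − (2)(-1) = 2
O→P: (2)(5) − (1)(0) = 10
P→Q: (1)(6) − (-2)(5) = 16
Q→J: (-2)(5) − (-2)(6) = 2
Σ = 70
Area = |Σ|/2 = 35.

35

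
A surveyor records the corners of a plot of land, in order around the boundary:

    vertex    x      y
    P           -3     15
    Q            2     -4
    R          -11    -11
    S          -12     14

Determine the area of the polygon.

Cross-terms: -18, -66, -286, -138  ⇒  Σ = -508
Area = |Σ|/2 = 254.

254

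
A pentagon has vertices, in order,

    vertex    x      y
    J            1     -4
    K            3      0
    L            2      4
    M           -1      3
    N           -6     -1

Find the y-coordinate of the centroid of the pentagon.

-17/234

Apply Gauss's area formula. First the cross-terms c_i = x_i·y_{i+1} − x_{i+1}·y_i:
  12, 12, 10, 19, 25  ⇒  2A = 78, A = 39.
Then Σ (y_i + y_{i+1})·c_i = -17, so ȳ = -17 / (6·39) = -17/234.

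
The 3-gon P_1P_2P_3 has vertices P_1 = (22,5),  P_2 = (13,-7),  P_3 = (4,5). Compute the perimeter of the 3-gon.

|P_1P_2| = √((-9)² + (-12)²) = √225 = 15
|P_2P_3| = √((-9)² + (12)²) = √225 = 15
|P_3P_1| = √((18)² + (0)²) = √324 = 18
Perimeter = 15 + 15 + 18 = 48.

48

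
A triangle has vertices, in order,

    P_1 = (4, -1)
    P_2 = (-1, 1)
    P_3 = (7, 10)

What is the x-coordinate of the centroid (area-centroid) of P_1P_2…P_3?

Apply Gauss's area formula. First the cross-terms c_i = x_i·y_{i+1} − x_{i+1}·y_i:
  3, -17, -47  ⇒  2A = -61, A = -30.5.
Then Σ (x_i + x_{i+1})·c_i = -610, so x̄ = -610 / (6·(-30.5)) = 10/3.

10/3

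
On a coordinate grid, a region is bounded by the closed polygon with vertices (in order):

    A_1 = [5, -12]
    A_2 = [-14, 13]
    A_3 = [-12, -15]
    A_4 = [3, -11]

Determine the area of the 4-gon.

Apply Gauss's area formula: 2A = Σ (x_i·y_{i+1} − x_{i+1}·y_i), indices taken mod 4.
Σ = (-103) + (366) + (177) + (19) = 459
Area = |Σ|/2 = 229.5.

229.5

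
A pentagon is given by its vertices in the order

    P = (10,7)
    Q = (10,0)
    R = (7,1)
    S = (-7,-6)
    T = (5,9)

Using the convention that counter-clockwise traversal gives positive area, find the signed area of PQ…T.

Σ = (-70) + (10) + (-35) + (-33) + (-55) = -183
Signed area = Σ/2 = -91.5 (negative ⇒ clockwise traversal).

-91.5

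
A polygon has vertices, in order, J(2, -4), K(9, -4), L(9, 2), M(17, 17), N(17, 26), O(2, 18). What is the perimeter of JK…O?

|JK| = √((7)² + (0)²) = √49 = 7
|KL| = √((0)² + (6)²) = √36 = 6
|LM| = √((8)² + (15)²) = √289 = 17
|MN| = √((0)² + (9)²) = √81 = 9
|NO| = √((-15)² + (-8)²) = √289 = 17
|OJ| = √((0)² + (-22)²) = √484 = 22
Perimeter = 7 + 6 + 17 + 9 + 17 + 22 = 78.

78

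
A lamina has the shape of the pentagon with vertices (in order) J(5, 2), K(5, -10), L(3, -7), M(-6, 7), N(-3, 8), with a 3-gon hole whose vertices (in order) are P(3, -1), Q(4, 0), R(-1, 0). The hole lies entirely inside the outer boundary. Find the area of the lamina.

77

Outer boundary:
Apply the shoelace (surveyor's) formula: 2A = Σ (x_i·y_{i+1} − x_{i+1}·y_i), indices taken mod 5.
Σ = (-60) + (-5) + (-21) + (-27) + (-46) = -159
Area = |Σ|/2 = 79.5.
Hole:
Σ = (4) + (0) + (1) = 5
Area = |Σ|/2 = 2.5.
Net area = 79.5 − 2.5 = 77.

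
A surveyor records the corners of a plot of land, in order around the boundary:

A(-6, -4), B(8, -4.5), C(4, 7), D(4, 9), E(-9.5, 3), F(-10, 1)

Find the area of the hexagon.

Apply the shoelace formula: 2A = Σ (x_i·y_{i+1} − x_{i+1}·y_i), indices taken mod 6.
Cross-terms: 59, 74, 8, 97.5, 20.5, 46  ⇒  Σ = 305
Area = |Σ|/2 = 152.5.

152.5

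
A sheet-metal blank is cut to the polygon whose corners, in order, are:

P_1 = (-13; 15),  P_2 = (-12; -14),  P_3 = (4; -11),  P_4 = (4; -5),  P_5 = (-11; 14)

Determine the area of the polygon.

296

Apply Gauss's area formula: 2A = Σ (x_i·y_{i+1} − x_{i+1}·y_i), indices taken mod 5.
Σ = (362) + (188) + (24) + (1) + (17) = 592
Area = |Σ|/2 = 296.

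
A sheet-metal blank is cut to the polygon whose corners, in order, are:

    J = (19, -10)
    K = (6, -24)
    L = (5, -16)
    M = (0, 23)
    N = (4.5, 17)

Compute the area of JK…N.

Σ = (-396) + (24) + (115) + (-103.5) + (-368) = -728.5
Area = |Σ|/2 = 364.25.

364.25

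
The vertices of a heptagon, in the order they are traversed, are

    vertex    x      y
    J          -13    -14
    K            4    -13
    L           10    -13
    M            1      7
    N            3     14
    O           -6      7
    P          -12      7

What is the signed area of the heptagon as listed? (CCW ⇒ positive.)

Apply Gauss's area formula: 2A = Σ (x_i·y_{i+1} − x_{i+1}·y_i), indices taken mod 7.
Σ = (225) + (78) + (83) + (-7) + (105) + (42) + (259) = 785
Signed area = Σ/2 = 392.5 (positive ⇒ counter-clockwise traversal).

392.5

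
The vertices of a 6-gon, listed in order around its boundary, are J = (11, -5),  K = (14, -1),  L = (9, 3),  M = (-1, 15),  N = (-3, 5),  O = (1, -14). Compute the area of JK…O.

Apply the shoelace (surveyor's) formula: 2A = Σ (x_i·y_{i+1} − x_{i+1}·y_i), indices taken mod 6.
Σ = (59) + (51) + (138) + (40) + (37) + (149) = 474
Area = |Σ|/2 = 237.

237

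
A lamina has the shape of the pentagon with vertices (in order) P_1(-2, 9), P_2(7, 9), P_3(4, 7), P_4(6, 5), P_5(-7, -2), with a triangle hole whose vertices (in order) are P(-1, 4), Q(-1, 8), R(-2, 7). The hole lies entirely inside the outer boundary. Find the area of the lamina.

Outer boundary:
Apply the shoelace formula: 2A = Σ (x_i·y_{i+1} − x_{i+1}·y_i), indices taken mod 5.
P_1→P_2: (-2)(9) − (7)(9) = -81
P_2→P_3: (7)(7) − (4)(9) = 13
P_3→P_4: (4)(5) − (6)(7) = -22
P_4→P_5: (6)(-2) − (-7)(5) = 23
P_5→P_1: (-7)(9) − (-2)(-2) = -67
Σ = -134
Area = |Σ|/2 = 67.
Hole:
Apply the surveyor's formula: 2A = Σ (x_i·y_{i+1} − x_{i+1}·y_i), indices taken mod 3.
Σ = (-4) + (9) + (-1) = 4
Area = |Σ|/2 = 2.
Net area = 67 − 2 = 65.

65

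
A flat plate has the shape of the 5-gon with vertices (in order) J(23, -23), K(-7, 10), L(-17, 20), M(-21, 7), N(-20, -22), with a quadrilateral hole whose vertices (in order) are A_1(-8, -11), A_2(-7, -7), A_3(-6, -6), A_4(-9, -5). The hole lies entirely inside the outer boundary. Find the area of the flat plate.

977

Outer boundary:
Apply Gauss's area formula: 2A = Σ (x_i·y_{i+1} − x_{i+1}·y_i), indices taken mod 5.
J→K: (23)(10) − (-7)(-23) = 69
K→L: (-7)(20) − (-17)(10) = 30
L→M: (-17)(7) − (-21)(20) = 301
M→N: (-21)(-22) − (-20)(7) = 602
N→J: (-20)(-23) − (23)(-22) = 966
Σ = 1968
Area = |Σ|/2 = 984.
Hole:
A_1→A_2: (-8)(-7) − (-7)(-11) = -21
A_2→A_3: (-7)(-6) − (-6)(-7) = 0
A_3→A_4: (-6)(-5) − (-9)(-6) = -24
A_4→A_1: (-9)(-11) − (-8)(-5) = 59
Σ = 14
Area = |Σ|/2 = 7.
Net area = 984 − 7 = 977.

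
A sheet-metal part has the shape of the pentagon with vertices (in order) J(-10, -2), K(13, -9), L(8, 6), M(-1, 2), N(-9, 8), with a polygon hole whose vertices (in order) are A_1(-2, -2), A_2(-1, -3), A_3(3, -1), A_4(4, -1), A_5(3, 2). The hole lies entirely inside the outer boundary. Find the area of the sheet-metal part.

186

Outer boundary:
Apply the surveyor's formula: 2A = Σ (x_i·y_{i+1} − x_{i+1}·y_i), indices taken mod 5.
J→K: (-10)(-9) − (13)(-2) = 116
K→L: (13)(6) − (8)(-9) = 150
L→M: (8)(2) − (-1)(6) = 22
M→N: (-1)(8) − (-9)(2) = 10
N→J: (-9)(-2) − (-10)(8) = 98
Σ = 396
Area = |Σ|/2 = 198.
Hole:
Apply the shoelace formula: 2A = Σ (x_i·y_{i+1} − x_{i+1}·y_i), indices taken mod 5.
A_1→A_2: (-2)(-3) − (-1)(-2) = 4
A_2→A_3: (-1)(-1) − (3)(-3) = 10
A_3→A_4: (3)(-1) − (4)(-1) = 1
A_4→A_5: (4)(2) − (3)(-1) = 11
A_5→A_1: (3)(-2) − (-2)(2) = -2
Σ = 24
Area = |Σ|/2 = 12.
Net area = 198 − 12 = 186.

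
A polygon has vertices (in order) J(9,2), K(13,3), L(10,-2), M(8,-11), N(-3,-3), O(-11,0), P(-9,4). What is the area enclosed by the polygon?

168.5

J→K: (9)(3) − (13)(2) = 1
K→L: (13)(-2) − (10)(3) = -56
L→M: (10)(-11) − (8)(-2) = -94
M→N: (8)(-3) − (-3)(-11) = -57
N→O: (-3)(0) − (-11)(-3) = -33
O→P: (-11)(4) − (-9)(0) = -44
P→J: (-9)(2) − (9)(4) = -54
Σ = -337
Area = |Σ|/2 = 168.5.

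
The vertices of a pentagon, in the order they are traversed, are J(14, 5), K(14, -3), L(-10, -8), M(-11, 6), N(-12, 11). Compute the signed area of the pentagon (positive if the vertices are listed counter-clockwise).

J→K: (14)(-3) − (14)(5) = -112
K→L: (14)(-8) − (-10)(-3) = -142
L→M: (-10)(6) − (-11)(-8) = -148
M→N: (-11)(11) − (-12)(6) = -49
N→J: (-12)(5) − (14)(11) = -214
Σ = -665
Signed area = Σ/2 = -332.5 (negative ⇒ clockwise traversal).

-332.5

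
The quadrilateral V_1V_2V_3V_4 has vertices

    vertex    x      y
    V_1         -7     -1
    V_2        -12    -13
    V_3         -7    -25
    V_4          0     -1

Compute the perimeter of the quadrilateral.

58

|V_1V_2| = √((-5)² + (-12)²) = √169 = 13
|V_2V_3| = √((5)² + (-12)²) = √169 = 13
|V_3V_4| = √((7)² + (24)²) = √625 = 25
|V_4V_1| = √((-7)² + (0)²) = √49 = 7
Perimeter = 13 + 13 + 25 + 7 = 58.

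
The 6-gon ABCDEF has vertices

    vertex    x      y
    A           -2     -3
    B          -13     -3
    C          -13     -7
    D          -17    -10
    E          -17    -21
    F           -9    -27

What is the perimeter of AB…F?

66

|AB| = √((-11)² + (0)²) = √121 = 11
|BC| = √((0)² + (-4)²) = √16 = 4
|CD| = √((-4)² + (-3)²) = √25 = 5
|DE| = √((0)² + (-11)²) = √121 = 11
|EF| = √((8)² + (-6)²) = √100 = 10
|FA| = √((7)² + (24)²) = √625 = 25
Perimeter = 11 + 4 + 5 + 11 + 10 + 25 = 66.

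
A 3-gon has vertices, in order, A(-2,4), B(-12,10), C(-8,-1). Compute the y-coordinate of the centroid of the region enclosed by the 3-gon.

Apply the surveyor's formula. First the cross-terms c_i = x_i·y_{i+1} − x_{i+1}·y_i:
  28, 92, -34  ⇒  2A = 86, A = 43.
Then Σ (y_i + y_{i+1})·c_i = 1118, so ȳ = 1118 / (6·43) = 13/3.

13/3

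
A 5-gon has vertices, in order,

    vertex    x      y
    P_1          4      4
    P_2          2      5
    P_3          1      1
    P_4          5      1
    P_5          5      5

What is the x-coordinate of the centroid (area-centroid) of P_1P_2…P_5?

Apply the shoelace (surveyor's) formula. First the cross-terms c_i = x_i·y_{i+1} − x_{i+1}·y_i:
  12, -3, -4, 20, 0  ⇒  2A = 25, A = 12.5.
Then Σ (x_i + x_{i+1})·c_i = 239, so x̄ = 239 / (6·12.5) = 239/75.

239/75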